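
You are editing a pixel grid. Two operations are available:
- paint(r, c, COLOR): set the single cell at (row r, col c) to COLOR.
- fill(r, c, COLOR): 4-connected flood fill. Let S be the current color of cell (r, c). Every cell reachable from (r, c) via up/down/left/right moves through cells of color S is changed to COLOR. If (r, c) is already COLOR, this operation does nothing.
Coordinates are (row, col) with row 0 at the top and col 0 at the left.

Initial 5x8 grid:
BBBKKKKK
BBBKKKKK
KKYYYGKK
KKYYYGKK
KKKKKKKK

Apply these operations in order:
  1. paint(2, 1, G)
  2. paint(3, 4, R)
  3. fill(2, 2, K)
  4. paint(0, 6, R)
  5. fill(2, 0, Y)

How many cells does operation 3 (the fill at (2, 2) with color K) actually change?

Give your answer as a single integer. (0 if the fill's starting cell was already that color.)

After op 1 paint(2,1,G):
BBBKKKKK
BBBKKKKK
KGYYYGKK
KKYYYGKK
KKKKKKKK
After op 2 paint(3,4,R):
BBBKKKKK
BBBKKKKK
KGYYYGKK
KKYYRGKK
KKKKKKKK
After op 3 fill(2,2,K) [5 cells changed]:
BBBKKKKK
BBBKKKKK
KGKKKGKK
KKKKRGKK
KKKKKKKK

Answer: 5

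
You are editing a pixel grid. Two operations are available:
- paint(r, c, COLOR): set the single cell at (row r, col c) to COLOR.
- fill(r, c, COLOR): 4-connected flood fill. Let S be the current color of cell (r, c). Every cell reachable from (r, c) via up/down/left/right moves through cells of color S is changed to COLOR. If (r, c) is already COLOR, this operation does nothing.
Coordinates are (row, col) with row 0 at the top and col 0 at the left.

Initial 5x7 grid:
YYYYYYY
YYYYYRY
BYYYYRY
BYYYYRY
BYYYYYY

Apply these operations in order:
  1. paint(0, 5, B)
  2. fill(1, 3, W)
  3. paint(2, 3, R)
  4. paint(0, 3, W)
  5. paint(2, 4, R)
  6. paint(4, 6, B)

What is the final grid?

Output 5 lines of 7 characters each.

After op 1 paint(0,5,B):
YYYYYBY
YYYYYRY
BYYYYRY
BYYYYRY
BYYYYYY
After op 2 fill(1,3,W) [28 cells changed]:
WWWWWBW
WWWWWRW
BWWWWRW
BWWWWRW
BWWWWWW
After op 3 paint(2,3,R):
WWWWWBW
WWWWWRW
BWWRWRW
BWWWWRW
BWWWWWW
After op 4 paint(0,3,W):
WWWWWBW
WWWWWRW
BWWRWRW
BWWWWRW
BWWWWWW
After op 5 paint(2,4,R):
WWWWWBW
WWWWWRW
BWWRRRW
BWWWWRW
BWWWWWW
After op 6 paint(4,6,B):
WWWWWBW
WWWWWRW
BWWRRRW
BWWWWRW
BWWWWWB

Answer: WWWWWBW
WWWWWRW
BWWRRRW
BWWWWRW
BWWWWWB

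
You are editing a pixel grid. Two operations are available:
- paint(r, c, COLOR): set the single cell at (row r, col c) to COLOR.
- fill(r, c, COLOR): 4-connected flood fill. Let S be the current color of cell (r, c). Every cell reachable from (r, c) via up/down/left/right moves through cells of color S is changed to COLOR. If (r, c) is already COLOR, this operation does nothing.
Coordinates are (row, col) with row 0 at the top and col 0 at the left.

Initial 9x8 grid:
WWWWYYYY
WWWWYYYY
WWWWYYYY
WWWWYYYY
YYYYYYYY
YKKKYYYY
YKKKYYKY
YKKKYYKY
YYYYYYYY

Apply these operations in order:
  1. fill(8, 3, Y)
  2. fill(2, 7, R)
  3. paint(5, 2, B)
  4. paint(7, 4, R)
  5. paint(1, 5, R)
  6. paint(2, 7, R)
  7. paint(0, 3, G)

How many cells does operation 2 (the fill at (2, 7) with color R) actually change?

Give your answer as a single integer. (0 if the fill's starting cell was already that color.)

Answer: 45

Derivation:
After op 1 fill(8,3,Y) [0 cells changed]:
WWWWYYYY
WWWWYYYY
WWWWYYYY
WWWWYYYY
YYYYYYYY
YKKKYYYY
YKKKYYKY
YKKKYYKY
YYYYYYYY
After op 2 fill(2,7,R) [45 cells changed]:
WWWWRRRR
WWWWRRRR
WWWWRRRR
WWWWRRRR
RRRRRRRR
RKKKRRRR
RKKKRRKR
RKKKRRKR
RRRRRRRR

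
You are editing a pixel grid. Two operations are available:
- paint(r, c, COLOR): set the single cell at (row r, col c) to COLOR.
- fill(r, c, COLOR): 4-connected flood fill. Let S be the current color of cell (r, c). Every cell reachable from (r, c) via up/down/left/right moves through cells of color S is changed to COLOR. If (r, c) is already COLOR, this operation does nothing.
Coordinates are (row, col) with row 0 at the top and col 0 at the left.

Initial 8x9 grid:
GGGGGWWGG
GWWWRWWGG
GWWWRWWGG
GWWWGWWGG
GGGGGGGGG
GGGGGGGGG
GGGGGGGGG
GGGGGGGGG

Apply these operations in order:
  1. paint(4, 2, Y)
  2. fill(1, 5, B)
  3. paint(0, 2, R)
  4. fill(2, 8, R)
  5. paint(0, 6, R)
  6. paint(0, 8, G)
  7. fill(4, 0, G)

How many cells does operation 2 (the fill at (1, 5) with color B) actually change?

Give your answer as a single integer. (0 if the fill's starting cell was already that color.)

After op 1 paint(4,2,Y):
GGGGGWWGG
GWWWRWWGG
GWWWRWWGG
GWWWGWWGG
GGYGGGGGG
GGGGGGGGG
GGGGGGGGG
GGGGGGGGG
After op 2 fill(1,5,B) [8 cells changed]:
GGGGGBBGG
GWWWRBBGG
GWWWRBBGG
GWWWGBBGG
GGYGGGGGG
GGGGGGGGG
GGGGGGGGG
GGGGGGGGG

Answer: 8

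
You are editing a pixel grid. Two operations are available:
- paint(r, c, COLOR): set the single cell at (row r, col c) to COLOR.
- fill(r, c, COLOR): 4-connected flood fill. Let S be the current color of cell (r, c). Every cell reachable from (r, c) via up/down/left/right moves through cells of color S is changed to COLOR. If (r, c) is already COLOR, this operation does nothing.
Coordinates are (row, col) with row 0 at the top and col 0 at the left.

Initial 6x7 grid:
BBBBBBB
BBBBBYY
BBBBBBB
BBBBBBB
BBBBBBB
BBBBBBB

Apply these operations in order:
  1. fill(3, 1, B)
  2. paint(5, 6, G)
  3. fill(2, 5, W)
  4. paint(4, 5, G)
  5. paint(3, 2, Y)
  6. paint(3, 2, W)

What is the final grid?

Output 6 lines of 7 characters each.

Answer: WWWWWWW
WWWWWYY
WWWWWWW
WWWWWWW
WWWWWGW
WWWWWWG

Derivation:
After op 1 fill(3,1,B) [0 cells changed]:
BBBBBBB
BBBBBYY
BBBBBBB
BBBBBBB
BBBBBBB
BBBBBBB
After op 2 paint(5,6,G):
BBBBBBB
BBBBBYY
BBBBBBB
BBBBBBB
BBBBBBB
BBBBBBG
After op 3 fill(2,5,W) [39 cells changed]:
WWWWWWW
WWWWWYY
WWWWWWW
WWWWWWW
WWWWWWW
WWWWWWG
After op 4 paint(4,5,G):
WWWWWWW
WWWWWYY
WWWWWWW
WWWWWWW
WWWWWGW
WWWWWWG
After op 5 paint(3,2,Y):
WWWWWWW
WWWWWYY
WWWWWWW
WWYWWWW
WWWWWGW
WWWWWWG
After op 6 paint(3,2,W):
WWWWWWW
WWWWWYY
WWWWWWW
WWWWWWW
WWWWWGW
WWWWWWG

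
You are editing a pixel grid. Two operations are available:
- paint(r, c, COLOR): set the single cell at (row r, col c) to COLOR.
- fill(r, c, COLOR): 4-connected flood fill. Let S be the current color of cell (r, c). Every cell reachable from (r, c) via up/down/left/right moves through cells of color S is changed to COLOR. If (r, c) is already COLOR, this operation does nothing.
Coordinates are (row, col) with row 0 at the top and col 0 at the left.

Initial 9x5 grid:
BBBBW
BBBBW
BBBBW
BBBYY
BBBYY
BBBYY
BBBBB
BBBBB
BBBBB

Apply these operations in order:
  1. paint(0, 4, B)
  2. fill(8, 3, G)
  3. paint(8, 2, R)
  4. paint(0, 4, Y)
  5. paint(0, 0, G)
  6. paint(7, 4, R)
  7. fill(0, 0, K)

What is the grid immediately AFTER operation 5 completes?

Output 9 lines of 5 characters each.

After op 1 paint(0,4,B):
BBBBB
BBBBW
BBBBW
BBBYY
BBBYY
BBBYY
BBBBB
BBBBB
BBBBB
After op 2 fill(8,3,G) [37 cells changed]:
GGGGG
GGGGW
GGGGW
GGGYY
GGGYY
GGGYY
GGGGG
GGGGG
GGGGG
After op 3 paint(8,2,R):
GGGGG
GGGGW
GGGGW
GGGYY
GGGYY
GGGYY
GGGGG
GGGGG
GGRGG
After op 4 paint(0,4,Y):
GGGGY
GGGGW
GGGGW
GGGYY
GGGYY
GGGYY
GGGGG
GGGGG
GGRGG
After op 5 paint(0,0,G):
GGGGY
GGGGW
GGGGW
GGGYY
GGGYY
GGGYY
GGGGG
GGGGG
GGRGG

Answer: GGGGY
GGGGW
GGGGW
GGGYY
GGGYY
GGGYY
GGGGG
GGGGG
GGRGG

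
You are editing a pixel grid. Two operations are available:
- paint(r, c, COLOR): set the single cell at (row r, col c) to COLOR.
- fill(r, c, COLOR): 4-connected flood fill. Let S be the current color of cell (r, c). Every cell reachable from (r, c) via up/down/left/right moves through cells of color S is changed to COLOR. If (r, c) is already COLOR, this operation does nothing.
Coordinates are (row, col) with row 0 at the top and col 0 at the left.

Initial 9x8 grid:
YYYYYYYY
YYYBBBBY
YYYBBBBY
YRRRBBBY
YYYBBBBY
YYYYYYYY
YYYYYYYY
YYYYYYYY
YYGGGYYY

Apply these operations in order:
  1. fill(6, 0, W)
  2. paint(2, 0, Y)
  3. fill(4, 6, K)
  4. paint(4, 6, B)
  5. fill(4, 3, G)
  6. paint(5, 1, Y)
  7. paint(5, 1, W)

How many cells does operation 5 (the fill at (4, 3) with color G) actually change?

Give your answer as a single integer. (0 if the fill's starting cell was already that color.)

After op 1 fill(6,0,W) [51 cells changed]:
WWWWWWWW
WWWBBBBW
WWWBBBBW
WRRRBBBW
WWWBBBBW
WWWWWWWW
WWWWWWWW
WWWWWWWW
WWGGGWWW
After op 2 paint(2,0,Y):
WWWWWWWW
WWWBBBBW
YWWBBBBW
WRRRBBBW
WWWBBBBW
WWWWWWWW
WWWWWWWW
WWWWWWWW
WWGGGWWW
After op 3 fill(4,6,K) [15 cells changed]:
WWWWWWWW
WWWKKKKW
YWWKKKKW
WRRRKKKW
WWWKKKKW
WWWWWWWW
WWWWWWWW
WWWWWWWW
WWGGGWWW
After op 4 paint(4,6,B):
WWWWWWWW
WWWKKKKW
YWWKKKKW
WRRRKKKW
WWWKKKBW
WWWWWWWW
WWWWWWWW
WWWWWWWW
WWGGGWWW
After op 5 fill(4,3,G) [14 cells changed]:
WWWWWWWW
WWWGGGGW
YWWGGGGW
WRRRGGGW
WWWGGGBW
WWWWWWWW
WWWWWWWW
WWWWWWWW
WWGGGWWW

Answer: 14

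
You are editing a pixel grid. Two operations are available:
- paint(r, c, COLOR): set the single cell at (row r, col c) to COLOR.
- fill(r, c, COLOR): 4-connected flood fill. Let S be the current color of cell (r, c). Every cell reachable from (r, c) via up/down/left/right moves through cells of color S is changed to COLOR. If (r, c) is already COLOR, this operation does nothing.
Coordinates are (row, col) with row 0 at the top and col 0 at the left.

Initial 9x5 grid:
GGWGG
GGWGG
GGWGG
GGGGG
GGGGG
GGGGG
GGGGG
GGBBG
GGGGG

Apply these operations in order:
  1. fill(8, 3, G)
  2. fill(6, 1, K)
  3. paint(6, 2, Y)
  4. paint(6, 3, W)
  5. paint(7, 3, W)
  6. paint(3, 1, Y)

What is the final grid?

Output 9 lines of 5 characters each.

Answer: KKWKK
KKWKK
KKWKK
KYKKK
KKKKK
KKKKK
KKYWK
KKBWK
KKKKK

Derivation:
After op 1 fill(8,3,G) [0 cells changed]:
GGWGG
GGWGG
GGWGG
GGGGG
GGGGG
GGGGG
GGGGG
GGBBG
GGGGG
After op 2 fill(6,1,K) [40 cells changed]:
KKWKK
KKWKK
KKWKK
KKKKK
KKKKK
KKKKK
KKKKK
KKBBK
KKKKK
After op 3 paint(6,2,Y):
KKWKK
KKWKK
KKWKK
KKKKK
KKKKK
KKKKK
KKYKK
KKBBK
KKKKK
After op 4 paint(6,3,W):
KKWKK
KKWKK
KKWKK
KKKKK
KKKKK
KKKKK
KKYWK
KKBBK
KKKKK
After op 5 paint(7,3,W):
KKWKK
KKWKK
KKWKK
KKKKK
KKKKK
KKKKK
KKYWK
KKBWK
KKKKK
After op 6 paint(3,1,Y):
KKWKK
KKWKK
KKWKK
KYKKK
KKKKK
KKKKK
KKYWK
KKBWK
KKKKK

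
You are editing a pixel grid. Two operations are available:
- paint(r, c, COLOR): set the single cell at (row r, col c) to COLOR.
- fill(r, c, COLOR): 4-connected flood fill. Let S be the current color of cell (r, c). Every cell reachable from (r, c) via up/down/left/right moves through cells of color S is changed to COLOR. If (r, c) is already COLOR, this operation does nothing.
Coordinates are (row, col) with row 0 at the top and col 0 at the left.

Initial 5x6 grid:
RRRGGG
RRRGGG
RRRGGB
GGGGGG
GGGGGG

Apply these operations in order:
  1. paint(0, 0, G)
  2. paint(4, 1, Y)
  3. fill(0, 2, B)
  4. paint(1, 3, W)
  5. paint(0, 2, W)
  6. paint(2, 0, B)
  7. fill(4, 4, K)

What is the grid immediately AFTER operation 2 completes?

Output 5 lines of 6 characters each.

After op 1 paint(0,0,G):
GRRGGG
RRRGGG
RRRGGB
GGGGGG
GGGGGG
After op 2 paint(4,1,Y):
GRRGGG
RRRGGG
RRRGGB
GGGGGG
GYGGGG

Answer: GRRGGG
RRRGGG
RRRGGB
GGGGGG
GYGGGG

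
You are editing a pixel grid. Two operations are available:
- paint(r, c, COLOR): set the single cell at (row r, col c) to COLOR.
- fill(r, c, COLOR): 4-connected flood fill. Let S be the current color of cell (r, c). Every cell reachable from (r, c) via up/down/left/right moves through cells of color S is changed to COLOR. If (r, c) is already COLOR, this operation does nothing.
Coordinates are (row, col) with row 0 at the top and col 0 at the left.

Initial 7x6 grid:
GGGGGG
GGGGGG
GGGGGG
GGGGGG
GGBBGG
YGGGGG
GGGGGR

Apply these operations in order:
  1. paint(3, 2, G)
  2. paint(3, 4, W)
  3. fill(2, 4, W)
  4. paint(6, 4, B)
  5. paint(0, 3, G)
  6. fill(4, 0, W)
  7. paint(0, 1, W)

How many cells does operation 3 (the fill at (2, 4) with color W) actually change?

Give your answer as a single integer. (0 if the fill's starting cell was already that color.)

After op 1 paint(3,2,G):
GGGGGG
GGGGGG
GGGGGG
GGGGGG
GGBBGG
YGGGGG
GGGGGR
After op 2 paint(3,4,W):
GGGGGG
GGGGGG
GGGGGG
GGGGWG
GGBBGG
YGGGGG
GGGGGR
After op 3 fill(2,4,W) [37 cells changed]:
WWWWWW
WWWWWW
WWWWWW
WWWWWW
WWBBWW
YWWWWW
WWWWWR

Answer: 37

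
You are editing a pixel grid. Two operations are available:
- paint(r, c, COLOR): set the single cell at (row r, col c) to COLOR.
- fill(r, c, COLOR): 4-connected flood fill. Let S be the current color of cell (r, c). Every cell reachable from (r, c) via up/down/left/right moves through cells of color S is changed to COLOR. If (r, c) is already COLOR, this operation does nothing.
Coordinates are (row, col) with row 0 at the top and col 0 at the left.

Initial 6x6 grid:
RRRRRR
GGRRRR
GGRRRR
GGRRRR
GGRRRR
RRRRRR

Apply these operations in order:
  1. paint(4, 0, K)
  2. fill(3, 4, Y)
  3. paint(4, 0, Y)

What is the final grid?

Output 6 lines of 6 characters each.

After op 1 paint(4,0,K):
RRRRRR
GGRRRR
GGRRRR
GGRRRR
KGRRRR
RRRRRR
After op 2 fill(3,4,Y) [28 cells changed]:
YYYYYY
GGYYYY
GGYYYY
GGYYYY
KGYYYY
YYYYYY
After op 3 paint(4,0,Y):
YYYYYY
GGYYYY
GGYYYY
GGYYYY
YGYYYY
YYYYYY

Answer: YYYYYY
GGYYYY
GGYYYY
GGYYYY
YGYYYY
YYYYYY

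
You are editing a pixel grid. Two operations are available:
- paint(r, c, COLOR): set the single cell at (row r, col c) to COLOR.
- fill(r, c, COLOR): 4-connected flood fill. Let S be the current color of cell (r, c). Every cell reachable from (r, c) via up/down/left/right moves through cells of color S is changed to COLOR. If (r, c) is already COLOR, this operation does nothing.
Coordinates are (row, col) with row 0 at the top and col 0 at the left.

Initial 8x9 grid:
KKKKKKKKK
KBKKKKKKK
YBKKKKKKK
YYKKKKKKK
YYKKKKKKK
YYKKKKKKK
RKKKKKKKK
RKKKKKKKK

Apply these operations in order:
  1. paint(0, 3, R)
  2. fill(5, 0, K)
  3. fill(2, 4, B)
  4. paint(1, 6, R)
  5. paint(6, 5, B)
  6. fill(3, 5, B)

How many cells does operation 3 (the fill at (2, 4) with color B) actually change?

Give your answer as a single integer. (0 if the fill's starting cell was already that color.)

After op 1 paint(0,3,R):
KKKRKKKKK
KBKKKKKKK
YBKKKKKKK
YYKKKKKKK
YYKKKKKKK
YYKKKKKKK
RKKKKKKKK
RKKKKKKKK
After op 2 fill(5,0,K) [7 cells changed]:
KKKRKKKKK
KBKKKKKKK
KBKKKKKKK
KKKKKKKKK
KKKKKKKKK
KKKKKKKKK
RKKKKKKKK
RKKKKKKKK
After op 3 fill(2,4,B) [67 cells changed]:
BBBRBBBBB
BBBBBBBBB
BBBBBBBBB
BBBBBBBBB
BBBBBBBBB
BBBBBBBBB
RBBBBBBBB
RBBBBBBBB

Answer: 67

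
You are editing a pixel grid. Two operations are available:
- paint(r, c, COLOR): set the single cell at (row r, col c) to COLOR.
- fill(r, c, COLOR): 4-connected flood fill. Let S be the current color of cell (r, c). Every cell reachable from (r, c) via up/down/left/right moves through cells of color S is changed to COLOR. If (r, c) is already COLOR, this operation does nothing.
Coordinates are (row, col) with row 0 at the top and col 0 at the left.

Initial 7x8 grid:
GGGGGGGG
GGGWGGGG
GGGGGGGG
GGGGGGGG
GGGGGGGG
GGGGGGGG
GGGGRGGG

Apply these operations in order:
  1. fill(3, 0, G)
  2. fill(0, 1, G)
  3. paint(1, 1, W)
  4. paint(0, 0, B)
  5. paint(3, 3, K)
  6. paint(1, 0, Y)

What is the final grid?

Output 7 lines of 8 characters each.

Answer: BGGGGGGG
YWGWGGGG
GGGGGGGG
GGGKGGGG
GGGGGGGG
GGGGGGGG
GGGGRGGG

Derivation:
After op 1 fill(3,0,G) [0 cells changed]:
GGGGGGGG
GGGWGGGG
GGGGGGGG
GGGGGGGG
GGGGGGGG
GGGGGGGG
GGGGRGGG
After op 2 fill(0,1,G) [0 cells changed]:
GGGGGGGG
GGGWGGGG
GGGGGGGG
GGGGGGGG
GGGGGGGG
GGGGGGGG
GGGGRGGG
After op 3 paint(1,1,W):
GGGGGGGG
GWGWGGGG
GGGGGGGG
GGGGGGGG
GGGGGGGG
GGGGGGGG
GGGGRGGG
After op 4 paint(0,0,B):
BGGGGGGG
GWGWGGGG
GGGGGGGG
GGGGGGGG
GGGGGGGG
GGGGGGGG
GGGGRGGG
After op 5 paint(3,3,K):
BGGGGGGG
GWGWGGGG
GGGGGGGG
GGGKGGGG
GGGGGGGG
GGGGGGGG
GGGGRGGG
After op 6 paint(1,0,Y):
BGGGGGGG
YWGWGGGG
GGGGGGGG
GGGKGGGG
GGGGGGGG
GGGGGGGG
GGGGRGGG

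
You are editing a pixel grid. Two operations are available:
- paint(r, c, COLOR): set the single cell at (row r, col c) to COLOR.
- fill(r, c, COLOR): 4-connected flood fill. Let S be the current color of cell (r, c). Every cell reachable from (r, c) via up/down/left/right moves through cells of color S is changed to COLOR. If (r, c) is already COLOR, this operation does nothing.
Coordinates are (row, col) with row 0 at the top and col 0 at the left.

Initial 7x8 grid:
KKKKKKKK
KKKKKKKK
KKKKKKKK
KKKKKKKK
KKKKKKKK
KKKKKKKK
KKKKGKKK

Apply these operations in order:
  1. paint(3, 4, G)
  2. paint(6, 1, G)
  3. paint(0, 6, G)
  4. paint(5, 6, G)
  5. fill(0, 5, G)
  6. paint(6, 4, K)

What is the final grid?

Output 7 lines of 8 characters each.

Answer: GGGGGGGG
GGGGGGGG
GGGGGGGG
GGGGGGGG
GGGGGGGG
GGGGGGGG
GGGGKGGG

Derivation:
After op 1 paint(3,4,G):
KKKKKKKK
KKKKKKKK
KKKKKKKK
KKKKGKKK
KKKKKKKK
KKKKKKKK
KKKKGKKK
After op 2 paint(6,1,G):
KKKKKKKK
KKKKKKKK
KKKKKKKK
KKKKGKKK
KKKKKKKK
KKKKKKKK
KGKKGKKK
After op 3 paint(0,6,G):
KKKKKKGK
KKKKKKKK
KKKKKKKK
KKKKGKKK
KKKKKKKK
KKKKKKKK
KGKKGKKK
After op 4 paint(5,6,G):
KKKKKKGK
KKKKKKKK
KKKKKKKK
KKKKGKKK
KKKKKKKK
KKKKKKGK
KGKKGKKK
After op 5 fill(0,5,G) [51 cells changed]:
GGGGGGGG
GGGGGGGG
GGGGGGGG
GGGGGGGG
GGGGGGGG
GGGGGGGG
GGGGGGGG
After op 6 paint(6,4,K):
GGGGGGGG
GGGGGGGG
GGGGGGGG
GGGGGGGG
GGGGGGGG
GGGGGGGG
GGGGKGGG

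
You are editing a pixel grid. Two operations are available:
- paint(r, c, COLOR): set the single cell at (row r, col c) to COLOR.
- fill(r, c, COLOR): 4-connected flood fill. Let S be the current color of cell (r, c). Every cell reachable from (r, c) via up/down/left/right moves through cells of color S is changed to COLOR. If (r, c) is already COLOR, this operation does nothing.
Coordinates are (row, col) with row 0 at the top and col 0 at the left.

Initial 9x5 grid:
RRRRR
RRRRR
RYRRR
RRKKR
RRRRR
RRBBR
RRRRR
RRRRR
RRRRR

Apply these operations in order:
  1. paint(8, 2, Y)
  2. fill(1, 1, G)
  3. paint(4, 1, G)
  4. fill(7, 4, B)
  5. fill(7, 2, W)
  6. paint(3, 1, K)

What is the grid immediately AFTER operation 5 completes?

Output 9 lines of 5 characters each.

Answer: WWWWW
WWWWW
WYWWW
WWKKW
WWWWW
WWWWW
WWWWW
WWWWW
WWYWW

Derivation:
After op 1 paint(8,2,Y):
RRRRR
RRRRR
RYRRR
RRKKR
RRRRR
RRBBR
RRRRR
RRRRR
RRYRR
After op 2 fill(1,1,G) [39 cells changed]:
GGGGG
GGGGG
GYGGG
GGKKG
GGGGG
GGBBG
GGGGG
GGGGG
GGYGG
After op 3 paint(4,1,G):
GGGGG
GGGGG
GYGGG
GGKKG
GGGGG
GGBBG
GGGGG
GGGGG
GGYGG
After op 4 fill(7,4,B) [39 cells changed]:
BBBBB
BBBBB
BYBBB
BBKKB
BBBBB
BBBBB
BBBBB
BBBBB
BBYBB
After op 5 fill(7,2,W) [41 cells changed]:
WWWWW
WWWWW
WYWWW
WWKKW
WWWWW
WWWWW
WWWWW
WWWWW
WWYWW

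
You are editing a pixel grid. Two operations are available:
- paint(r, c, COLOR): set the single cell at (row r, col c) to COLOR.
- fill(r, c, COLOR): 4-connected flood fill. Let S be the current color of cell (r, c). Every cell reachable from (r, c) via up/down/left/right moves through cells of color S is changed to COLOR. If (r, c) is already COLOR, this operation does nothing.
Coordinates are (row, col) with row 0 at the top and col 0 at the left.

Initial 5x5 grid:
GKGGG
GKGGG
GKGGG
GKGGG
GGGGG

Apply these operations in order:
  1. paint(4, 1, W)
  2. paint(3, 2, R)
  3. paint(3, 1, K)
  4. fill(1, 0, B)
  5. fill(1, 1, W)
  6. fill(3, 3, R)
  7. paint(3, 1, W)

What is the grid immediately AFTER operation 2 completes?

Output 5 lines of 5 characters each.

After op 1 paint(4,1,W):
GKGGG
GKGGG
GKGGG
GKGGG
GWGGG
After op 2 paint(3,2,R):
GKGGG
GKGGG
GKGGG
GKRGG
GWGGG

Answer: GKGGG
GKGGG
GKGGG
GKRGG
GWGGG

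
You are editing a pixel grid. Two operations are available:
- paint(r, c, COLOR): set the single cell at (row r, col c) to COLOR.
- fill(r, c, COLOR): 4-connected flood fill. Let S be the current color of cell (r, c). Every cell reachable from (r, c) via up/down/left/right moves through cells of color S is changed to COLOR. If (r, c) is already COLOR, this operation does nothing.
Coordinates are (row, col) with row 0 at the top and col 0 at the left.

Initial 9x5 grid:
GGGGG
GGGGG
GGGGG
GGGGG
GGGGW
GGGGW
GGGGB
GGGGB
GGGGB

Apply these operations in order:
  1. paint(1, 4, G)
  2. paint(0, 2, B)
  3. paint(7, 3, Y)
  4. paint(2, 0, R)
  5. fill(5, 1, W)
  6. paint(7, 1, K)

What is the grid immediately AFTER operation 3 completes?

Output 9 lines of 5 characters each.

Answer: GGBGG
GGGGG
GGGGG
GGGGG
GGGGW
GGGGW
GGGGB
GGGYB
GGGGB

Derivation:
After op 1 paint(1,4,G):
GGGGG
GGGGG
GGGGG
GGGGG
GGGGW
GGGGW
GGGGB
GGGGB
GGGGB
After op 2 paint(0,2,B):
GGBGG
GGGGG
GGGGG
GGGGG
GGGGW
GGGGW
GGGGB
GGGGB
GGGGB
After op 3 paint(7,3,Y):
GGBGG
GGGGG
GGGGG
GGGGG
GGGGW
GGGGW
GGGGB
GGGYB
GGGGB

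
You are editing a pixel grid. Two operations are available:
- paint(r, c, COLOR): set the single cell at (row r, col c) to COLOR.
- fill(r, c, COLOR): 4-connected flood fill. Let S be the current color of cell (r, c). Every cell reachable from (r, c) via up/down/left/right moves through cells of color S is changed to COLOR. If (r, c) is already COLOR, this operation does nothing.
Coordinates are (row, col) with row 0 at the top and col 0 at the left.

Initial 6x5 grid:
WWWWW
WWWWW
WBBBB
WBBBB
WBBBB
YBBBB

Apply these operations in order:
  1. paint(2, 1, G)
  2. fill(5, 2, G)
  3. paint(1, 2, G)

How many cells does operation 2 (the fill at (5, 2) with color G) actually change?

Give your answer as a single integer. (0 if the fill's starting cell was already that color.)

After op 1 paint(2,1,G):
WWWWW
WWWWW
WGBBB
WBBBB
WBBBB
YBBBB
After op 2 fill(5,2,G) [15 cells changed]:
WWWWW
WWWWW
WGGGG
WGGGG
WGGGG
YGGGG

Answer: 15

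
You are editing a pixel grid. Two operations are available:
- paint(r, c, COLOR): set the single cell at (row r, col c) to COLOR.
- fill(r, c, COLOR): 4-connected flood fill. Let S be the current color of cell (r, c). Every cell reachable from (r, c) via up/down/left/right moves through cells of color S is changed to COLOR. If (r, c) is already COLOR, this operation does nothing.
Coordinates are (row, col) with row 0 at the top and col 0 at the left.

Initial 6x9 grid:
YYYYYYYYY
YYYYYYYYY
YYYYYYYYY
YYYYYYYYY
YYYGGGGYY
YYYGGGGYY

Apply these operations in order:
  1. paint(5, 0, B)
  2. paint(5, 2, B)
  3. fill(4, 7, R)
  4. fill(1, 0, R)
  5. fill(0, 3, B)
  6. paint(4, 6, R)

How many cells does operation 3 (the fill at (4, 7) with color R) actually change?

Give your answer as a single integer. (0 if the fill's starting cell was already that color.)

After op 1 paint(5,0,B):
YYYYYYYYY
YYYYYYYYY
YYYYYYYYY
YYYYYYYYY
YYYGGGGYY
BYYGGGGYY
After op 2 paint(5,2,B):
YYYYYYYYY
YYYYYYYYY
YYYYYYYYY
YYYYYYYYY
YYYGGGGYY
BYBGGGGYY
After op 3 fill(4,7,R) [44 cells changed]:
RRRRRRRRR
RRRRRRRRR
RRRRRRRRR
RRRRRRRRR
RRRGGGGRR
BRBGGGGRR

Answer: 44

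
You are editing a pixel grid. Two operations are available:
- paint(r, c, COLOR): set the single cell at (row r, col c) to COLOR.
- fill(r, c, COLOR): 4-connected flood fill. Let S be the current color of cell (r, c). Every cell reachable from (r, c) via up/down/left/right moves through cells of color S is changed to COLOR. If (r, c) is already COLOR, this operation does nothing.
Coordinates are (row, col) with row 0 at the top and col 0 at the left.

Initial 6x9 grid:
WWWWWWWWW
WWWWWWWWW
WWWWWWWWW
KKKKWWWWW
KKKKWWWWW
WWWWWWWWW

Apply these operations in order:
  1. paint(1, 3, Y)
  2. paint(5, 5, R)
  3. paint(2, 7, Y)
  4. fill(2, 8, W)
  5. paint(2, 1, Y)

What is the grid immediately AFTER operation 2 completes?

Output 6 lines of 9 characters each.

Answer: WWWWWWWWW
WWWYWWWWW
WWWWWWWWW
KKKKWWWWW
KKKKWWWWW
WWWWWRWWW

Derivation:
After op 1 paint(1,3,Y):
WWWWWWWWW
WWWYWWWWW
WWWWWWWWW
KKKKWWWWW
KKKKWWWWW
WWWWWWWWW
After op 2 paint(5,5,R):
WWWWWWWWW
WWWYWWWWW
WWWWWWWWW
KKKKWWWWW
KKKKWWWWW
WWWWWRWWW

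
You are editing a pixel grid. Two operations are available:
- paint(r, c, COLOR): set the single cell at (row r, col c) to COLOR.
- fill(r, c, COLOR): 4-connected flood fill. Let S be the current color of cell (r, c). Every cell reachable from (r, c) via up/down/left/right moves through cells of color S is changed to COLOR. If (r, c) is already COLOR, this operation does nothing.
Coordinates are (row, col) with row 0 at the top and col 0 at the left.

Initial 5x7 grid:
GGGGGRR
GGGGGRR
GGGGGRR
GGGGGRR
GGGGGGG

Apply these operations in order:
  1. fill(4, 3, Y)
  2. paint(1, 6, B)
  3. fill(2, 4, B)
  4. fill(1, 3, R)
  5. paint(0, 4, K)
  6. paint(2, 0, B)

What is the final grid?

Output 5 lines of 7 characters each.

Answer: RRRRKRR
RRRRRRB
BRRRRRR
RRRRRRR
RRRRRRR

Derivation:
After op 1 fill(4,3,Y) [27 cells changed]:
YYYYYRR
YYYYYRR
YYYYYRR
YYYYYRR
YYYYYYY
After op 2 paint(1,6,B):
YYYYYRR
YYYYYRB
YYYYYRR
YYYYYRR
YYYYYYY
After op 3 fill(2,4,B) [27 cells changed]:
BBBBBRR
BBBBBRB
BBBBBRR
BBBBBRR
BBBBBBB
After op 4 fill(1,3,R) [27 cells changed]:
RRRRRRR
RRRRRRB
RRRRRRR
RRRRRRR
RRRRRRR
After op 5 paint(0,4,K):
RRRRKRR
RRRRRRB
RRRRRRR
RRRRRRR
RRRRRRR
After op 6 paint(2,0,B):
RRRRKRR
RRRRRRB
BRRRRRR
RRRRRRR
RRRRRRR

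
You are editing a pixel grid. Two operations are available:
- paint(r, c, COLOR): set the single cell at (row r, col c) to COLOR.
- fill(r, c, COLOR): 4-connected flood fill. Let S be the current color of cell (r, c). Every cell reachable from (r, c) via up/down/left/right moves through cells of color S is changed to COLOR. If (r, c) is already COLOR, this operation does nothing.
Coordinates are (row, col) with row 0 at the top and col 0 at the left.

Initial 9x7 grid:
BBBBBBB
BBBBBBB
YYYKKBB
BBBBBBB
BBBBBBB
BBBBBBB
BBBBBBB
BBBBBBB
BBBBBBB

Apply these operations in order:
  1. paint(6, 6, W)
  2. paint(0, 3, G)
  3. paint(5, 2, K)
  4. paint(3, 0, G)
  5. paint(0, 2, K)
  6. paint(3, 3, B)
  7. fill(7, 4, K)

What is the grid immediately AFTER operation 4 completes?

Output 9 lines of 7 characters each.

After op 1 paint(6,6,W):
BBBBBBB
BBBBBBB
YYYKKBB
BBBBBBB
BBBBBBB
BBBBBBB
BBBBBBW
BBBBBBB
BBBBBBB
After op 2 paint(0,3,G):
BBBGBBB
BBBBBBB
YYYKKBB
BBBBBBB
BBBBBBB
BBBBBBB
BBBBBBW
BBBBBBB
BBBBBBB
After op 3 paint(5,2,K):
BBBGBBB
BBBBBBB
YYYKKBB
BBBBBBB
BBBBBBB
BBKBBBB
BBBBBBW
BBBBBBB
BBBBBBB
After op 4 paint(3,0,G):
BBBGBBB
BBBBBBB
YYYKKBB
GBBBBBB
BBBBBBB
BBKBBBB
BBBBBBW
BBBBBBB
BBBBBBB

Answer: BBBGBBB
BBBBBBB
YYYKKBB
GBBBBBB
BBBBBBB
BBKBBBB
BBBBBBW
BBBBBBB
BBBBBBB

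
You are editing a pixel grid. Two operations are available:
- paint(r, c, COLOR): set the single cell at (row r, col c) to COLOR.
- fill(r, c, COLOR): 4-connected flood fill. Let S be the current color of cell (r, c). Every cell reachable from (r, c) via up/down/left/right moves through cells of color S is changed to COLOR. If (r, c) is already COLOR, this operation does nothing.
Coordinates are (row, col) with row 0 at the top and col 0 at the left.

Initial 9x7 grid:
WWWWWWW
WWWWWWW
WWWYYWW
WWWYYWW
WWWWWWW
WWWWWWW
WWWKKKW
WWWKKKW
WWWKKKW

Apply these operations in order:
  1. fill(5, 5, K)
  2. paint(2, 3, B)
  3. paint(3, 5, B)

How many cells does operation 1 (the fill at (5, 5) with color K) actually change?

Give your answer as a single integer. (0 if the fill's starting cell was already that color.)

After op 1 fill(5,5,K) [50 cells changed]:
KKKKKKK
KKKKKKK
KKKYYKK
KKKYYKK
KKKKKKK
KKKKKKK
KKKKKKK
KKKKKKK
KKKKKKK

Answer: 50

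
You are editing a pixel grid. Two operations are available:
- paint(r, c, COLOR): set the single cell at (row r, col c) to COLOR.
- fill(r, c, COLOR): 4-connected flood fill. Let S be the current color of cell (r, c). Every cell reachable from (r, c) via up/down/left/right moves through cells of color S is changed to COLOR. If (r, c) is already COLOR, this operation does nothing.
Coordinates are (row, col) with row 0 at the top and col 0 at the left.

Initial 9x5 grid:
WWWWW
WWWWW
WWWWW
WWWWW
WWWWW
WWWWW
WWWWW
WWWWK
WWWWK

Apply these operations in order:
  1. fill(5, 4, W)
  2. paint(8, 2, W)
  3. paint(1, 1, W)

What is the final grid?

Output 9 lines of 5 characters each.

Answer: WWWWW
WWWWW
WWWWW
WWWWW
WWWWW
WWWWW
WWWWW
WWWWK
WWWWK

Derivation:
After op 1 fill(5,4,W) [0 cells changed]:
WWWWW
WWWWW
WWWWW
WWWWW
WWWWW
WWWWW
WWWWW
WWWWK
WWWWK
After op 2 paint(8,2,W):
WWWWW
WWWWW
WWWWW
WWWWW
WWWWW
WWWWW
WWWWW
WWWWK
WWWWK
After op 3 paint(1,1,W):
WWWWW
WWWWW
WWWWW
WWWWW
WWWWW
WWWWW
WWWWW
WWWWK
WWWWK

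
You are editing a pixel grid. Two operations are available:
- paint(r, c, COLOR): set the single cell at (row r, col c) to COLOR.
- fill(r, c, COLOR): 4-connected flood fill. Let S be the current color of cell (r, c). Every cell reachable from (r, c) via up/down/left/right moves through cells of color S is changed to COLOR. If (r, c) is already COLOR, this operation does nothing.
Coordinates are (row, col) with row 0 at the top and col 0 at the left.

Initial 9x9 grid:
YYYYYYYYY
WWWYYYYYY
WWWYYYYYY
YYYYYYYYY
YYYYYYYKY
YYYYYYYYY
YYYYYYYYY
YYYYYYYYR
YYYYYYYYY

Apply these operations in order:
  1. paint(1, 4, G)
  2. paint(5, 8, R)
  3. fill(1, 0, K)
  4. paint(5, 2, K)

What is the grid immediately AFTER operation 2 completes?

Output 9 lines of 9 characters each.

Answer: YYYYYYYYY
WWWYGYYYY
WWWYYYYYY
YYYYYYYYY
YYYYYYYKY
YYYYYYYYR
YYYYYYYYY
YYYYYYYYR
YYYYYYYYY

Derivation:
After op 1 paint(1,4,G):
YYYYYYYYY
WWWYGYYYY
WWWYYYYYY
YYYYYYYYY
YYYYYYYKY
YYYYYYYYY
YYYYYYYYY
YYYYYYYYR
YYYYYYYYY
After op 2 paint(5,8,R):
YYYYYYYYY
WWWYGYYYY
WWWYYYYYY
YYYYYYYYY
YYYYYYYKY
YYYYYYYYR
YYYYYYYYY
YYYYYYYYR
YYYYYYYYY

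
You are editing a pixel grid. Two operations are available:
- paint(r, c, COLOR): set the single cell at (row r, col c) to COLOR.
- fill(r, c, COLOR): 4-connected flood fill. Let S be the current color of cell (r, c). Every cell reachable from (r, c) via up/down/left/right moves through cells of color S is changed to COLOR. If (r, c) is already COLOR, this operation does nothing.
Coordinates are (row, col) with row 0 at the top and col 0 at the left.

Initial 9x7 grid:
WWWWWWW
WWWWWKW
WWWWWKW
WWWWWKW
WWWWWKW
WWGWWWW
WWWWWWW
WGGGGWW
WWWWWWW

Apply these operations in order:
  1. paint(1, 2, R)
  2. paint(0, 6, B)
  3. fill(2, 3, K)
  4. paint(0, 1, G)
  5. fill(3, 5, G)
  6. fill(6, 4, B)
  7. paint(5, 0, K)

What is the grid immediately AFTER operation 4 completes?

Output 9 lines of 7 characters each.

Answer: KGKKKKB
KKRKKKK
KKKKKKK
KKKKKKK
KKKKKKK
KKGKKKK
KKKKKKK
KGGGGKK
KKKKKKK

Derivation:
After op 1 paint(1,2,R):
WWWWWWW
WWRWWKW
WWWWWKW
WWWWWKW
WWWWWKW
WWGWWWW
WWWWWWW
WGGGGWW
WWWWWWW
After op 2 paint(0,6,B):
WWWWWWB
WWRWWKW
WWWWWKW
WWWWWKW
WWWWWKW
WWGWWWW
WWWWWWW
WGGGGWW
WWWWWWW
After op 3 fill(2,3,K) [52 cells changed]:
KKKKKKB
KKRKKKK
KKKKKKK
KKKKKKK
KKKKKKK
KKGKKKK
KKKKKKK
KGGGGKK
KKKKKKK
After op 4 paint(0,1,G):
KGKKKKB
KKRKKKK
KKKKKKK
KKKKKKK
KKKKKKK
KKGKKKK
KKKKKKK
KGGGGKK
KKKKKKK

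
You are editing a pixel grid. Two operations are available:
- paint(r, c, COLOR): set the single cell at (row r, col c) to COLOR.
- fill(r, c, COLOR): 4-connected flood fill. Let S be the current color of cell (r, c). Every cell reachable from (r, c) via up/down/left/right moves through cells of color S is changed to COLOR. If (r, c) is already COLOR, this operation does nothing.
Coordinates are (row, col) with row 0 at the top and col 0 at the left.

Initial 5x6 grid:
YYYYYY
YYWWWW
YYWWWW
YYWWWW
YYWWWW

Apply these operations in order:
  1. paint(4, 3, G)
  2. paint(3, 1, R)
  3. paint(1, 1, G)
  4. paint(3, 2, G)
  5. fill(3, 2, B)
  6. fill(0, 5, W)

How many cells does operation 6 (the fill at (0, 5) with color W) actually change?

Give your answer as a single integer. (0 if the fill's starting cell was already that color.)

Answer: 12

Derivation:
After op 1 paint(4,3,G):
YYYYYY
YYWWWW
YYWWWW
YYWWWW
YYWGWW
After op 2 paint(3,1,R):
YYYYYY
YYWWWW
YYWWWW
YRWWWW
YYWGWW
After op 3 paint(1,1,G):
YYYYYY
YGWWWW
YYWWWW
YRWWWW
YYWGWW
After op 4 paint(3,2,G):
YYYYYY
YGWWWW
YYWWWW
YRGWWW
YYWGWW
After op 5 fill(3,2,B) [1 cells changed]:
YYYYYY
YGWWWW
YYWWWW
YRBWWW
YYWGWW
After op 6 fill(0,5,W) [12 cells changed]:
WWWWWW
WGWWWW
WWWWWW
WRBWWW
WWWGWW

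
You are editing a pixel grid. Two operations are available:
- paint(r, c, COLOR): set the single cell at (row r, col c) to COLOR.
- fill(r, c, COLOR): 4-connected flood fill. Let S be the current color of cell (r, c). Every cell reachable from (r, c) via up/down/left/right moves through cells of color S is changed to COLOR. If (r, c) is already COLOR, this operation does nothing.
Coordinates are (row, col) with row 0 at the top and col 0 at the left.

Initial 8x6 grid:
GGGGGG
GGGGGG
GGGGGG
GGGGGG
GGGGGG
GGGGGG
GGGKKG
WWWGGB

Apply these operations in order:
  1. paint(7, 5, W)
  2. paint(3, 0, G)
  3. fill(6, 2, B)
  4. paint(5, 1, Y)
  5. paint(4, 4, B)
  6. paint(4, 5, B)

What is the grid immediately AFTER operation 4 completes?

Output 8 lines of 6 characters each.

Answer: BBBBBB
BBBBBB
BBBBBB
BBBBBB
BBBBBB
BYBBBB
BBBKKB
WWWGGW

Derivation:
After op 1 paint(7,5,W):
GGGGGG
GGGGGG
GGGGGG
GGGGGG
GGGGGG
GGGGGG
GGGKKG
WWWGGW
After op 2 paint(3,0,G):
GGGGGG
GGGGGG
GGGGGG
GGGGGG
GGGGGG
GGGGGG
GGGKKG
WWWGGW
After op 3 fill(6,2,B) [40 cells changed]:
BBBBBB
BBBBBB
BBBBBB
BBBBBB
BBBBBB
BBBBBB
BBBKKB
WWWGGW
After op 4 paint(5,1,Y):
BBBBBB
BBBBBB
BBBBBB
BBBBBB
BBBBBB
BYBBBB
BBBKKB
WWWGGW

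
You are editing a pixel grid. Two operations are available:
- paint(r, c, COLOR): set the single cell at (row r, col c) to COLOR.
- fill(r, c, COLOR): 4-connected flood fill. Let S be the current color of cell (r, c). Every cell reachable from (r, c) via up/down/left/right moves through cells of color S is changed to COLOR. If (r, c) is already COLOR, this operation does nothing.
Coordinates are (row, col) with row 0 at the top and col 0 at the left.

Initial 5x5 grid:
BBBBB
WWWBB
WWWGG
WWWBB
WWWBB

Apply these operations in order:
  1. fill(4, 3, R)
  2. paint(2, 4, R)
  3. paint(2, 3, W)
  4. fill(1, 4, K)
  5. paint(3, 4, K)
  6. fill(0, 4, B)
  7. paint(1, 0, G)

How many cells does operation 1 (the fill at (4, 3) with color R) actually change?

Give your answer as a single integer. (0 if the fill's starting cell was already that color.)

After op 1 fill(4,3,R) [4 cells changed]:
BBBBB
WWWBB
WWWGG
WWWRR
WWWRR

Answer: 4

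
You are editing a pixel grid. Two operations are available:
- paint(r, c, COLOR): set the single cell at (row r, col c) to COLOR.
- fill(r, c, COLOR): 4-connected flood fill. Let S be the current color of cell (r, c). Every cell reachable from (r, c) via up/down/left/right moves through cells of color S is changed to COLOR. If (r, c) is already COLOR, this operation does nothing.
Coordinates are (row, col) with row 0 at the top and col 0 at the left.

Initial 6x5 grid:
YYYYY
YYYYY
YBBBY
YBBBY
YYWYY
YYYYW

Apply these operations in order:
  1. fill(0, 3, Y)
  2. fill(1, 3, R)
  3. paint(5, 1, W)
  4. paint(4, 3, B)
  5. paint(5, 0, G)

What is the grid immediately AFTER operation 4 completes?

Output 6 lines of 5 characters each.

Answer: RRRRR
RRRRR
RBBBR
RBBBR
RRWBR
RWRRW

Derivation:
After op 1 fill(0,3,Y) [0 cells changed]:
YYYYY
YYYYY
YBBBY
YBBBY
YYWYY
YYYYW
After op 2 fill(1,3,R) [22 cells changed]:
RRRRR
RRRRR
RBBBR
RBBBR
RRWRR
RRRRW
After op 3 paint(5,1,W):
RRRRR
RRRRR
RBBBR
RBBBR
RRWRR
RWRRW
After op 4 paint(4,3,B):
RRRRR
RRRRR
RBBBR
RBBBR
RRWBR
RWRRW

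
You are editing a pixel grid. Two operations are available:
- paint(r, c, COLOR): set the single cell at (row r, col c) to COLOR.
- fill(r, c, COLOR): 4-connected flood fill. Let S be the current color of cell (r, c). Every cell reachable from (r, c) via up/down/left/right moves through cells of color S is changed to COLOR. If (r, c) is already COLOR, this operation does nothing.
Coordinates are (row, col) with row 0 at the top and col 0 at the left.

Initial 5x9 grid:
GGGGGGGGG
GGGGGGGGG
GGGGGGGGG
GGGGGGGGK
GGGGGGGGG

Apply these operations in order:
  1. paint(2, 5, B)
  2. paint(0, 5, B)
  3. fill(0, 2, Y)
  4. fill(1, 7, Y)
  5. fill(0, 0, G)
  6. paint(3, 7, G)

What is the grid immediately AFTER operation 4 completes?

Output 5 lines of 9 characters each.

Answer: YYYYYBYYY
YYYYYYYYY
YYYYYBYYY
YYYYYYYYK
YYYYYYYYY

Derivation:
After op 1 paint(2,5,B):
GGGGGGGGG
GGGGGGGGG
GGGGGBGGG
GGGGGGGGK
GGGGGGGGG
After op 2 paint(0,5,B):
GGGGGBGGG
GGGGGGGGG
GGGGGBGGG
GGGGGGGGK
GGGGGGGGG
After op 3 fill(0,2,Y) [42 cells changed]:
YYYYYBYYY
YYYYYYYYY
YYYYYBYYY
YYYYYYYYK
YYYYYYYYY
After op 4 fill(1,7,Y) [0 cells changed]:
YYYYYBYYY
YYYYYYYYY
YYYYYBYYY
YYYYYYYYK
YYYYYYYYY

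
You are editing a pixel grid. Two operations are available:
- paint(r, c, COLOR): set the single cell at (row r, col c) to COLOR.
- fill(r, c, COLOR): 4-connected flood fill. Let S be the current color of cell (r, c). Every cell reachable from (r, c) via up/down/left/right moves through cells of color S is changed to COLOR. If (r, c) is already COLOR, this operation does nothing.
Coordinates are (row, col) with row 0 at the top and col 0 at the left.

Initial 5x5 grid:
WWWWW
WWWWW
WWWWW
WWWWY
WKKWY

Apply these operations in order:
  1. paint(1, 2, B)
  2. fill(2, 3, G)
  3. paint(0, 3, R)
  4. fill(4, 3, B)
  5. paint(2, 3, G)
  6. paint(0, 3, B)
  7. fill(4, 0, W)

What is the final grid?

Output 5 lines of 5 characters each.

Answer: WWWWW
WWWWW
WWWGW
WWWWY
WKKWY

Derivation:
After op 1 paint(1,2,B):
WWWWW
WWBWW
WWWWW
WWWWY
WKKWY
After op 2 fill(2,3,G) [20 cells changed]:
GGGGG
GGBGG
GGGGG
GGGGY
GKKGY
After op 3 paint(0,3,R):
GGGRG
GGBGG
GGGGG
GGGGY
GKKGY
After op 4 fill(4,3,B) [19 cells changed]:
BBBRB
BBBBB
BBBBB
BBBBY
BKKBY
After op 5 paint(2,3,G):
BBBRB
BBBBB
BBBGB
BBBBY
BKKBY
After op 6 paint(0,3,B):
BBBBB
BBBBB
BBBGB
BBBBY
BKKBY
After op 7 fill(4,0,W) [20 cells changed]:
WWWWW
WWWWW
WWWGW
WWWWY
WKKWY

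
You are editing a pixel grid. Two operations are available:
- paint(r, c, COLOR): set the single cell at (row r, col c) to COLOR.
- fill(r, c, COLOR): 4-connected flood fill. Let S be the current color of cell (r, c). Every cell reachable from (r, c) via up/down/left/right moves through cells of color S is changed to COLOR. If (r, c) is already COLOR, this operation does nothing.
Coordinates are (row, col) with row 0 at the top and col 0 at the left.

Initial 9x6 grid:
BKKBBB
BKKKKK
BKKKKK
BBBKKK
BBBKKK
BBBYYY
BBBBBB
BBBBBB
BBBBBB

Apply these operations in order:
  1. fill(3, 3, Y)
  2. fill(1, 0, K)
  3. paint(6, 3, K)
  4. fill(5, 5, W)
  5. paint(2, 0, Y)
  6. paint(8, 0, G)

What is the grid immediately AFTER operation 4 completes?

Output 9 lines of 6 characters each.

Answer: KWWBBB
KWWWWW
KWWWWW
KKKWWW
KKKWWW
KKKWWW
KKKKKK
KKKKKK
KKKKKK

Derivation:
After op 1 fill(3,3,Y) [18 cells changed]:
BYYBBB
BYYYYY
BYYYYY
BBBYYY
BBBYYY
BBBYYY
BBBBBB
BBBBBB
BBBBBB
After op 2 fill(1,0,K) [30 cells changed]:
KYYBBB
KYYYYY
KYYYYY
KKKYYY
KKKYYY
KKKYYY
KKKKKK
KKKKKK
KKKKKK
After op 3 paint(6,3,K):
KYYBBB
KYYYYY
KYYYYY
KKKYYY
KKKYYY
KKKYYY
KKKKKK
KKKKKK
KKKKKK
After op 4 fill(5,5,W) [21 cells changed]:
KWWBBB
KWWWWW
KWWWWW
KKKWWW
KKKWWW
KKKWWW
KKKKKK
KKKKKK
KKKKKK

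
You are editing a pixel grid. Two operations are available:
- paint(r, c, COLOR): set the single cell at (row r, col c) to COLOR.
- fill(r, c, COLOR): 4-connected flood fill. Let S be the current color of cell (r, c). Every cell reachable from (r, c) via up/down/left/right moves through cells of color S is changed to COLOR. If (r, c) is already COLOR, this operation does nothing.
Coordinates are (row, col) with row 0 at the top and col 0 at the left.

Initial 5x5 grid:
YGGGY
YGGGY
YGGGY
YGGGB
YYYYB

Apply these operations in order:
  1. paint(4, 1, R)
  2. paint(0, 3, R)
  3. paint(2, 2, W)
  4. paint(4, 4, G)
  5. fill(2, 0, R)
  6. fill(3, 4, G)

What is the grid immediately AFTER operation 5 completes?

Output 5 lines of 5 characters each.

Answer: RGGRY
RGGGY
RGWGY
RGGGB
RRYYG

Derivation:
After op 1 paint(4,1,R):
YGGGY
YGGGY
YGGGY
YGGGB
YRYYB
After op 2 paint(0,3,R):
YGGRY
YGGGY
YGGGY
YGGGB
YRYYB
After op 3 paint(2,2,W):
YGGRY
YGGGY
YGWGY
YGGGB
YRYYB
After op 4 paint(4,4,G):
YGGRY
YGGGY
YGWGY
YGGGB
YRYYG
After op 5 fill(2,0,R) [5 cells changed]:
RGGRY
RGGGY
RGWGY
RGGGB
RRYYG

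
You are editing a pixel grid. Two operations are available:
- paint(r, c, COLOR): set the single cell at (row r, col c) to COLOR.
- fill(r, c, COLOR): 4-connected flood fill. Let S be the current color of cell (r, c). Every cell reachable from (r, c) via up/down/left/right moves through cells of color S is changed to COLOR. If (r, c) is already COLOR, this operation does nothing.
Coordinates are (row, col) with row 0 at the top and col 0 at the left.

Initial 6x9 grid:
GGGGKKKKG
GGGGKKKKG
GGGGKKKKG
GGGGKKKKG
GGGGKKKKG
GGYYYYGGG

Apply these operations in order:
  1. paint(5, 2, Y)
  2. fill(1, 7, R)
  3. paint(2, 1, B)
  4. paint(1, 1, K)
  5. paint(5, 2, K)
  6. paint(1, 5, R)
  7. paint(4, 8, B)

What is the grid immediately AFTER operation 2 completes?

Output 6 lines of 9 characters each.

After op 1 paint(5,2,Y):
GGGGKKKKG
GGGGKKKKG
GGGGKKKKG
GGGGKKKKG
GGGGKKKKG
GGYYYYGGG
After op 2 fill(1,7,R) [20 cells changed]:
GGGGRRRRG
GGGGRRRRG
GGGGRRRRG
GGGGRRRRG
GGGGRRRRG
GGYYYYGGG

Answer: GGGGRRRRG
GGGGRRRRG
GGGGRRRRG
GGGGRRRRG
GGGGRRRRG
GGYYYYGGG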